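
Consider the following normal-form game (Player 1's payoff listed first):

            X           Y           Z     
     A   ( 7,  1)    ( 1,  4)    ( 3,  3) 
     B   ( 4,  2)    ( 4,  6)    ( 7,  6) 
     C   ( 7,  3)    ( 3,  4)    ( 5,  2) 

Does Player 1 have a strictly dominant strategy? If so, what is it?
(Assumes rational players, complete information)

No strictly dominant strategy exists for Player 1

Work:
A strategy strictly dominates another if it gives a strictly higher payoff against every opponent action. Compare each pair of P1's strategies column-by-column:
  A vs B: [7 vs 4, 1 vs 4, 3 vs 7] → A does not strictly dominate B (column Y: 1 ≤ 4)
  A vs C: [7 vs 7, 1 vs 3, 3 vs 5] → A does not strictly dominate C (column X: 7 ≤ 7)
  B vs A: [4 vs 7, 4 vs 1, 7 vs 3] → B does not strictly dominate A (column X: 4 ≤ 7)
  B vs C: [4 vs 7, 4 vs 3, 7 vs 5] → B does not strictly dominate C (column X: 4 ≤ 7)
  C vs A: [7 vs 7, 3 vs 1, 5 vs 3] → C does not strictly dominate A (column X: 7 ≤ 7)
  C vs B: [7 vs 4, 3 vs 4, 5 vs 7] → C does not strictly dominate B (column Y: 3 ≤ 4)
No single strategy strictly dominates all others → no strictly dominant strategy.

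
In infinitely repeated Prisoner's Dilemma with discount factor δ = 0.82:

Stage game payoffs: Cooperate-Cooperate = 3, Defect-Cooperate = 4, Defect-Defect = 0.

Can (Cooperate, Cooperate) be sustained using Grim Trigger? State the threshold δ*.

δ* = 0.25; since δ = 0.82 ≥ 0.25, cooperation can be sustained

Work:
For Grim Trigger:
Cooperate forever: 3/(1-δ)
Defect then punished: 4 + 0·δ/(1-δ)
Need: 3/(1-δ) ≥ 4 + 0·δ/(1-δ)
Solving: δ ≥ (T-R)/(T-P) = (4-3)/(4-0) = 0.25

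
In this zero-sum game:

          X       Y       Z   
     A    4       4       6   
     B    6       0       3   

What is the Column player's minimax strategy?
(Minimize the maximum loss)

Column should play Y, value = 4

Work:
Column player minimizes Row's maximum payoff:
Column X: max payoff to Row = 6
Column Y: max payoff to Row = 4
Column Z: max payoff to Row = 6
Minimum is 4, achieved by column Y.
Minimax strategy: Y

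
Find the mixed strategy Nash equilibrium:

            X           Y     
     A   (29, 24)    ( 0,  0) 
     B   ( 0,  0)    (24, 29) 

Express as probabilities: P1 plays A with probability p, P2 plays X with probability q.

p = 0.5472, q = 0.4528

Work:
Find probabilities that make opponent indifferent:
P2 chooses q to make P1 indifferent between A and B
P1 chooses p to make P2 indifferent between X and Y
Mixed NE: P1 plays (A: 0.5472, B: 0.4528), P2 plays (X: 0.4528, Y: 0.5472)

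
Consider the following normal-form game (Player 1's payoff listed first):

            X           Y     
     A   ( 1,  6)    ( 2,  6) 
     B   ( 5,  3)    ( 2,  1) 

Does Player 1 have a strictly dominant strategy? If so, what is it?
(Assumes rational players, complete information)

No strictly dominant strategy exists for Player 1

Work:
A strategy strictly dominates another if it gives a strictly higher payoff against every opponent action. Compare each pair of P1's strategies column-by-column:
  A vs B: [1 vs 5, 2 vs 2] → A does not strictly dominate B (column X: 1 ≤ 5)
  B vs A: [5 vs 1, 2 vs 2] → B does not strictly dominate A (column Y: 2 ≤ 2)
No single strategy strictly dominates all others → no strictly dominant strategy.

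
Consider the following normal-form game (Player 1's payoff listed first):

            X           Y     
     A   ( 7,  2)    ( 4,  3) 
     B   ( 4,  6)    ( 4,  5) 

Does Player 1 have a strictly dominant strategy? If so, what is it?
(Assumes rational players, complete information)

No strictly dominant strategy exists for Player 1

Work:
A strategy strictly dominates another if it gives a strictly higher payoff against every opponent action. Compare each pair of P1's strategies column-by-column:
  A vs B: [7 vs 4, 4 vs 4] → A does not strictly dominate B (column Y: 4 ≤ 4)
  B vs A: [4 vs 7, 4 vs 4] → B does not strictly dominate A (column X: 4 ≤ 7)
No single strategy strictly dominates all others → no strictly dominant strategy.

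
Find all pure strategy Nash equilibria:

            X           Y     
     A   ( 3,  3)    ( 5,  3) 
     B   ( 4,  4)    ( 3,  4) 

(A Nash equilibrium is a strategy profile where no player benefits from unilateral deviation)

Nash equilibrium: (A, Y), (B, X)

Work:
Best responses:
  P1 vs X: payoffs [3, 4] → best response B (payoff 4)
  P1 vs Y: payoffs [5, 3] → best response A (payoff 5)
  P2 vs A: payoffs [3, 3] → best response X/Y (payoff 3)
  P2 vs B: payoffs [4, 4] → best response X/Y (payoff 4)
Mutual best responses: (A,Y), (B,X) → Nash equilibria.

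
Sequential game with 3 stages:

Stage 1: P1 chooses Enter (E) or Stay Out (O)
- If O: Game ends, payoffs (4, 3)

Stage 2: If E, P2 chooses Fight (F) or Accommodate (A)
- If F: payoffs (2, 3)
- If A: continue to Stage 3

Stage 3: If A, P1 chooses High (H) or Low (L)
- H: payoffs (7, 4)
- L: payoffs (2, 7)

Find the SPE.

SPE: (E, A, H); Outcome (7, 4)

Work:
Stage 3: P1 chooses H (7 vs 2)
Stage 2: P2: F->3, A->4 (anticipating H). Choose A
Stage 1: P1: O->4, E->7 (anticipating A, H). Choose E
SPE path: E -> A -> H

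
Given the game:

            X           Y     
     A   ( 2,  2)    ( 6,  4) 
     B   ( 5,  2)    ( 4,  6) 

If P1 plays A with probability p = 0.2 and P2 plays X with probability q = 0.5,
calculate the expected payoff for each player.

E[P1] = 4.4, E[P2] = 3.8

Work:
E[P1] = p·q·π₁(A,X) + p·(1-q)·π₁(A,Y) + (1-p)·q·π₁(B,X) + (1-p)·(1-q)·π₁(B,Y)
= 0.2·0.5·2 + 0.2·0.5·6 + 0.8·0.5·5 + 0.8·0.5·4
= 4.4

E[P2] = 3.8 (similar calculation)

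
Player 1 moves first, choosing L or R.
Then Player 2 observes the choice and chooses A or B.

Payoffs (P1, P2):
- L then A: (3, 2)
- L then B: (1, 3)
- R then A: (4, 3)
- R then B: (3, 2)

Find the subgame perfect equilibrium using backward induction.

P1 plays R, P2 plays B after L and A after R; Payoff (4, 3)

Work:
Backward induction:
After L: P2 chooses B → P1 gets 1
After R: P2 chooses A → P1 gets 4
P1 chooses R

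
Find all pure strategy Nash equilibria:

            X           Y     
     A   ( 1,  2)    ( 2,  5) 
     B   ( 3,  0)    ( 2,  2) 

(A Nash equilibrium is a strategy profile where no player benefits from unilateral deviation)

Nash equilibrium: (A, Y), (B, Y)

Work:
Best responses:
  P1 vs X: payoffs [1, 3] → best response B (payoff 3)
  P1 vs Y: payoffs [2, 2] → best response A/B (payoff 2)
  P2 vs A: payoffs [2, 5] → best response Y (payoff 5)
  P2 vs B: payoffs [0, 2] → best response Y (payoff 2)
Mutual best responses: (A,Y), (B,Y) → Nash equilibria.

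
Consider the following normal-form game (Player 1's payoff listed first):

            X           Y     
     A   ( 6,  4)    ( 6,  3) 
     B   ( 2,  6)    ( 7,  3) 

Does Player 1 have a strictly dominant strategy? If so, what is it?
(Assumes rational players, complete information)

No strictly dominant strategy exists for Player 1

Work:
A strategy strictly dominates another if it gives a strictly higher payoff against every opponent action. Compare each pair of P1's strategies column-by-column:
  A vs B: [6 vs 2, 6 vs 7] → A does not strictly dominate B (column Y: 6 ≤ 7)
  B vs A: [2 vs 6, 7 vs 6] → B does not strictly dominate A (column X: 2 ≤ 6)
No single strategy strictly dominates all others → no strictly dominant strategy.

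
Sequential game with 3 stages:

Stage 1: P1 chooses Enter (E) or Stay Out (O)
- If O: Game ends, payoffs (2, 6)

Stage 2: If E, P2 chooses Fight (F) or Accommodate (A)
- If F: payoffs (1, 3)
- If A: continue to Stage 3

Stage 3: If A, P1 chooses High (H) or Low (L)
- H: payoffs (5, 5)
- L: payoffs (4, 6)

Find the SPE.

SPE: (E, A, H); Outcome (5, 5)

Work:
Stage 3: P1 chooses H (5 vs 4)
Stage 2: P2: F->3, A->5 (anticipating H). Choose A
Stage 1: P1: O->2, E->5 (anticipating A, H). Choose E
SPE path: E -> A -> H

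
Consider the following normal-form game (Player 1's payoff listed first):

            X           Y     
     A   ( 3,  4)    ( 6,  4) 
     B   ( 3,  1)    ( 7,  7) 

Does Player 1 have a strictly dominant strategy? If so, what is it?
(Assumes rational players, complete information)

No strictly dominant strategy exists for Player 1

Work:
A strategy strictly dominates another if it gives a strictly higher payoff against every opponent action. Compare each pair of P1's strategies column-by-column:
  A vs B: [3 vs 3, 6 vs 7] → A does not strictly dominate B (column X: 3 ≤ 3)
  B vs A: [3 vs 3, 7 vs 6] → B does not strictly dominate A (column X: 3 ≤ 3)
No single strategy strictly dominates all others → no strictly dominant strategy.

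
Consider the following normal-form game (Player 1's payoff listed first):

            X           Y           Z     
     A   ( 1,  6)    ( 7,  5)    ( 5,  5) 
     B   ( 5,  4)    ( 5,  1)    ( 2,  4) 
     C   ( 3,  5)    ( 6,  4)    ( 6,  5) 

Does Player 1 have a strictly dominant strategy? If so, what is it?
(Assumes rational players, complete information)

No strictly dominant strategy exists for Player 1

Work:
A strategy strictly dominates another if it gives a strictly higher payoff against every opponent action. Compare each pair of P1's strategies column-by-column:
  A vs B: [1 vs 5, 7 vs 5, 5 vs 2] → A does not strictly dominate B (column X: 1 ≤ 5)
  A vs C: [1 vs 3, 7 vs 6, 5 vs 6] → A does not strictly dominate C (column X: 1 ≤ 3)
  B vs A: [5 vs 1, 5 vs 7, 2 vs 5] → B does not strictly dominate A (column Y: 5 ≤ 7)
  B vs C: [5 vs 3, 5 vs 6, 2 vs 6] → B does not strictly dominate C (column Y: 5 ≤ 6)
  C vs A: [3 vs 1, 6 vs 7, 6 vs 5] → C does not strictly dominate A (column Y: 6 ≤ 7)
  C vs B: [3 vs 5, 6 vs 5, 6 vs 2] → C does not strictly dominate B (column X: 3 ≤ 5)
No single strategy strictly dominates all others → no strictly dominant strategy.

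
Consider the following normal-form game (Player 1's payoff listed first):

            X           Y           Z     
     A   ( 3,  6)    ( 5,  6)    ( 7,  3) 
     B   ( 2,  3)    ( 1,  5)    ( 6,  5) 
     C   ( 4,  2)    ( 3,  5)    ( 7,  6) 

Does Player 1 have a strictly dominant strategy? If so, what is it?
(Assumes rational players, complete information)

No strictly dominant strategy exists for Player 1

Work:
A strategy strictly dominates another if it gives a strictly higher payoff against every opponent action. Compare each pair of P1's strategies column-by-column:
  A vs B: [3 vs 2, 5 vs 1, 7 vs 6] → A strictly dominates B
  A vs C: [3 vs 4, 5 vs 3, 7 vs 7] → A does not strictly dominate C (column X: 3 ≤ 4)
  B vs A: [2 vs 3, 1 vs 5, 6 vs 7] → B does not strictly dominate A (column X: 2 ≤ 3)
  B vs C: [2 vs 4, 1 vs 3, 6 vs 7] → B does not strictly dominate C (column X: 2 ≤ 4)
  C vs A: [4 vs 3, 3 vs 5, 7 vs 7] → C does not strictly dominate A (column Y: 3 ≤ 5)
  C vs B: [4 vs 2, 3 vs 1, 7 vs 6] → C strictly dominates B
No single strategy strictly dominates all others → no strictly dominant strategy.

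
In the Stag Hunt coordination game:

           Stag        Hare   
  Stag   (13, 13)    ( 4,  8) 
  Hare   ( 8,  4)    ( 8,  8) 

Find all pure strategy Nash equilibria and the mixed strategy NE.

Pure NE: (Stag, Stag) and (Hare, Hare); Mixed NE: p = 0.4444, q = 0.4444

Work:
Check pure NE:
(Stag, Stag): (13, 13) - no unilateral deviation beneficial
(Hare, Hare): (8, 8) - no unilateral deviation beneficial
Mixed NE: P1 plays Stag with p = 0.4444, P2 plays Stag with q = 0.4444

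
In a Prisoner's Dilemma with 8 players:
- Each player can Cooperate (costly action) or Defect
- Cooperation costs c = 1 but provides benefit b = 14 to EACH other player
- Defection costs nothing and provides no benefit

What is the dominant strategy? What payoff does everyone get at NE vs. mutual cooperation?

Dominant: Defect; NE payoff = 0; Coop payoff = 97

Work:
Defect dominates (saves cost c = 1, benefit to others is external)
NE: All defect → everyone gets 0
If all cooperate: each receives (7)×14 - 1 = 97
Social dilemma: 97 > 0 but NE gives 0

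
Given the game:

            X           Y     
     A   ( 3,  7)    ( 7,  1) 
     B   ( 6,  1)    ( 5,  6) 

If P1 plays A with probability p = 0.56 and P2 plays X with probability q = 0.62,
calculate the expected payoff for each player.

E[P1] = 5.004, E[P2] = 3.9192

Work:
E[P1] = p·q·π₁(A,X) + p·(1-q)·π₁(A,Y) + (1-p)·q·π₁(B,X) + (1-p)·(1-q)·π₁(B,Y)
= 0.56·0.62·3 + 0.56·0.38·7 + 0.44·0.62·6 + 0.44·0.38·5
= 5.004

E[P2] = 3.9192 (similar calculation)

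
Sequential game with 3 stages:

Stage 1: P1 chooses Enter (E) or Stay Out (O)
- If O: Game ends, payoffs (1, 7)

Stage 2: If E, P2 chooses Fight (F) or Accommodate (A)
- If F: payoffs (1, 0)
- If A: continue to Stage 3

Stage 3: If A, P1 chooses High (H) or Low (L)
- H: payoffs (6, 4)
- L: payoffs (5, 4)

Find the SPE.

SPE: (E, A, H); Outcome (6, 4)

Work:
Stage 3: P1 chooses H (6 vs 5)
Stage 2: P2: F->0, A->4 (anticipating H). Choose A
Stage 1: P1: O->1, E->6 (anticipating A, H). Choose E
SPE path: E -> A -> H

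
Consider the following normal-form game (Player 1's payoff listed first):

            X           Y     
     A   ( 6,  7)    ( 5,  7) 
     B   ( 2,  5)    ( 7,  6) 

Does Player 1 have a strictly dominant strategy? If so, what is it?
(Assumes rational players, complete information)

No strictly dominant strategy exists for Player 1

Work:
A strategy strictly dominates another if it gives a strictly higher payoff against every opponent action. Compare each pair of P1's strategies column-by-column:
  A vs B: [6 vs 2, 5 vs 7] → A does not strictly dominate B (column Y: 5 ≤ 7)
  B vs A: [2 vs 6, 7 vs 5] → B does not strictly dominate A (column X: 2 ≤ 6)
No single strategy strictly dominates all others → no strictly dominant strategy.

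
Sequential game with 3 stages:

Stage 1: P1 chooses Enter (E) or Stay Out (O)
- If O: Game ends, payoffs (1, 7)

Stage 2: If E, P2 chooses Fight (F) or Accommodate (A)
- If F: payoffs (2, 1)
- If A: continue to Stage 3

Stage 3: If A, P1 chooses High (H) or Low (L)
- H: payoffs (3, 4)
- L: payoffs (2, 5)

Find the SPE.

SPE: (E, A, H); Outcome (3, 4)

Work:
Stage 3: P1 chooses H (3 vs 2)
Stage 2: P2: F->1, A->4 (anticipating H). Choose A
Stage 1: P1: O->1, E->3 (anticipating A, H). Choose E
SPE path: E -> A -> H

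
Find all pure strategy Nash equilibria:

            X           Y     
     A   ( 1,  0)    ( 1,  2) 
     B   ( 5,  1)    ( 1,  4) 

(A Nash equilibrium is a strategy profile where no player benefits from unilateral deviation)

Nash equilibrium: (A, Y), (B, Y)

Work:
Best responses:
  P1 vs X: payoffs [1, 5] → best response B (payoff 5)
  P1 vs Y: payoffs [1, 1] → best response A/B (payoff 1)
  P2 vs A: payoffs [0, 2] → best response Y (payoff 2)
  P2 vs B: payoffs [1, 4] → best response Y (payoff 4)
Mutual best responses: (A,Y), (B,Y) → Nash equilibria.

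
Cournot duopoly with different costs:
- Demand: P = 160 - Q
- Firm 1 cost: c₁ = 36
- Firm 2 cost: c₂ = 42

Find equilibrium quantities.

q₁* = 43.33, q₂* = 37.33

Work:
Reaction: q₁ = (160 - 36 - q₂)/2
Reaction: q₂ = (160 - 42 - q₁)/2
Solve simultaneously:
q₁* = (160 - 2×36 + 42)/3 = 43.33
q₂* = (160 - 2×42 + 36)/3 = 37.33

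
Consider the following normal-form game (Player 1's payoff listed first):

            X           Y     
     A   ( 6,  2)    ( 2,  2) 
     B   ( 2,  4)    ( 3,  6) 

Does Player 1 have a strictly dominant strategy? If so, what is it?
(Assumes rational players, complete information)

No strictly dominant strategy exists for Player 1

Work:
A strategy strictly dominates another if it gives a strictly higher payoff against every opponent action. Compare each pair of P1's strategies column-by-column:
  A vs B: [6 vs 2, 2 vs 3] → A does not strictly dominate B (column Y: 2 ≤ 3)
  B vs A: [2 vs 6, 3 vs 2] → B does not strictly dominate A (column X: 2 ≤ 6)
No single strategy strictly dominates all others → no strictly dominant strategy.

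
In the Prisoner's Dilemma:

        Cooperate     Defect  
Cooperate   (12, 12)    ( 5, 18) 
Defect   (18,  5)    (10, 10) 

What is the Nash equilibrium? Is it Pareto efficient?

(Defect, Defect) is NE; not Pareto efficient

Work:
Defect dominates Cooperate for both players:
If P2 cooperates: Defect (18) > Cooperate (12)
If P2 defects: Defect (10) > Cooperate (5)
NE: (Defect, Defect) with payoff (10, 10)
But (Cooperate, Cooperate) = (12, 12) Pareto dominates (10, 10)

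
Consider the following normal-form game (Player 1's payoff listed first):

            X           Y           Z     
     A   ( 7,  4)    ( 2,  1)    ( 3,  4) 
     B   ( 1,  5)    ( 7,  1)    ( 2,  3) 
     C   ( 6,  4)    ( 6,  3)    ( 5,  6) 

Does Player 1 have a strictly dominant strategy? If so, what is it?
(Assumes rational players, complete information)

No strictly dominant strategy exists for Player 1

Work:
A strategy strictly dominates another if it gives a strictly higher payoff against every opponent action. Compare each pair of P1's strategies column-by-column:
  A vs B: [7 vs 1, 2 vs 7, 3 vs 2] → A does not strictly dominate B (column Y: 2 ≤ 7)
  A vs C: [7 vs 6, 2 vs 6, 3 vs 5] → A does not strictly dominate C (column Y: 2 ≤ 6)
  B vs A: [1 vs 7, 7 vs 2, 2 vs 3] → B does not strictly dominate A (column X: 1 ≤ 7)
  B vs C: [1 vs 6, 7 vs 6, 2 vs 5] → B does not strictly dominate C (column X: 1 ≤ 6)
  C vs A: [6 vs 7, 6 vs 2, 5 vs 3] → C does not strictly dominate A (column X: 6 ≤ 7)
  C vs B: [6 vs 1, 6 vs 7, 5 vs 2] → C does not strictly dominate B (column Y: 6 ≤ 7)
No single strategy strictly dominates all others → no strictly dominant strategy.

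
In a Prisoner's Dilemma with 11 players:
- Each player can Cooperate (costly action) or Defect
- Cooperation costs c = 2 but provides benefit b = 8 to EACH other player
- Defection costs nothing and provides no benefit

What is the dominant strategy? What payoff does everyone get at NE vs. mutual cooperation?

Dominant: Defect; NE payoff = 0; Coop payoff = 78

Work:
Defect dominates (saves cost c = 2, benefit to others is external)
NE: All defect → everyone gets 0
If all cooperate: each receives (10)×8 - 2 = 78
Social dilemma: 78 > 0 but NE gives 0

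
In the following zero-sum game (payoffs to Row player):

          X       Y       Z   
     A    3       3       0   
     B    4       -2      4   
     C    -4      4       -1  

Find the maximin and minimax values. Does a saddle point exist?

Maximin = 0, Minimax = 4, Saddle: False

Work:
Row minimums: [0, -2, -4] → maximin = 0
Column maximums: [4, 4, 4] → minimax = 4
No saddle point (maximin ≠ minimax). Mixed strategy needed.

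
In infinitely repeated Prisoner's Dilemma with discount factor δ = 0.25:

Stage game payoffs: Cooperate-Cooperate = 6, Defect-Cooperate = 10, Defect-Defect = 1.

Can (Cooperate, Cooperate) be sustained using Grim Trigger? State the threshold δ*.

δ* = 0.4444; since δ = 0.25 < 0.4444, cooperation cannot be sustained

Work:
For Grim Trigger:
Cooperate forever: 6/(1-δ)
Defect then punished: 10 + 1·δ/(1-δ)
Need: 6/(1-δ) ≥ 10 + 1·δ/(1-δ)
Solving: δ ≥ (T-R)/(T-P) = (10-6)/(10-1) = 0.4444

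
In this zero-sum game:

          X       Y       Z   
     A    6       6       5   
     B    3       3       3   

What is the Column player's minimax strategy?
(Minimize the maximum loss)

Column should play Z, value = 5

Work:
Column player minimizes Row's maximum payoff:
Column X: max payoff to Row = 6
Column Y: max payoff to Row = 6
Column Z: max payoff to Row = 5
Minimum is 5, achieved by column Z.
Minimax strategy: Z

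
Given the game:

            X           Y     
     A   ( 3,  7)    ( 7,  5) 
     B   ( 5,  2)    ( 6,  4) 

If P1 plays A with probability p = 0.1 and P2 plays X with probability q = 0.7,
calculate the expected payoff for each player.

E[P1] = 5.19, E[P2] = 2.98

Work:
E[P1] = p·q·π₁(A,X) + p·(1-q)·π₁(A,Y) + (1-p)·q·π₁(B,X) + (1-p)·(1-q)·π₁(B,Y)
= 0.1·0.7·3 + 0.1·0.3·7 + 0.9·0.7·5 + 0.9·0.3·6
= 5.19

E[P2] = 2.98 (similar calculation)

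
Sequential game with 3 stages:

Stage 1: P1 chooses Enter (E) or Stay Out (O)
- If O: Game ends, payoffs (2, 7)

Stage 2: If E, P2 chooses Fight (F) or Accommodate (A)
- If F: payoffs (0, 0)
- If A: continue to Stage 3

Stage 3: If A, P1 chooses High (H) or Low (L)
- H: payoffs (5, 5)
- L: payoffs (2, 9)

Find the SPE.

SPE: (E, A, H); Outcome (5, 5)

Work:
Stage 3: P1 chooses H (5 vs 2)
Stage 2: P2: F->0, A->5 (anticipating H). Choose A
Stage 1: P1: O->2, E->5 (anticipating A, H). Choose E
SPE path: E -> A -> H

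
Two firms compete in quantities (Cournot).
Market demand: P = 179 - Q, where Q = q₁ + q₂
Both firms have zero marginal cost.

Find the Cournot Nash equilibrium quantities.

q₁* = q₂* = 59.67; P* = 59.67

Work:
Profit: π_i = P·q_i = (a - q_i - q_j)·q_i
FOC: ∂π_i/∂q_i = a - 2q_i - q_j = 0
Reaction function: q_i = (179 - q_j)/2
Symmetry: q* = 179/3 = 59.67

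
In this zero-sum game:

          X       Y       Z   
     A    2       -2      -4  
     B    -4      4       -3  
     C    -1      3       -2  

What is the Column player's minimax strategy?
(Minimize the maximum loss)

Column should play Z, value = -2

Work:
Column player minimizes Row's maximum payoff:
Column X: max payoff to Row = 2
Column Y: max payoff to Row = 4
Column Z: max payoff to Row = -2
Minimum is -2, achieved by column Z.
Minimax strategy: Z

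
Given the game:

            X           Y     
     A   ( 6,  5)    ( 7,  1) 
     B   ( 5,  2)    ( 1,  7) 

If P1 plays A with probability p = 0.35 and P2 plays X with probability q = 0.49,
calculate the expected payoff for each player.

E[P1] = 4.2025, E[P2] = 3.9935

Work:
E[P1] = p·q·π₁(A,X) + p·(1-q)·π₁(A,Y) + (1-p)·q·π₁(B,X) + (1-p)·(1-q)·π₁(B,Y)
= 0.35·0.49·6 + 0.35·0.51·7 + 0.65·0.49·5 + 0.65·0.51·1
= 4.2025

E[P2] = 3.9935 (similar calculation)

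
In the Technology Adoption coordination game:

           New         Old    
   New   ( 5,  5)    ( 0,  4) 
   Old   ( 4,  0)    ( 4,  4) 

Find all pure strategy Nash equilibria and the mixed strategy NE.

Pure NE: (New, New) and (Old, Old); Mixed NE: p = 0.8, q = 0.8

Work:
Check pure NE:
(New, New): (5, 5) - no unilateral deviation beneficial
(Old, Old): (4, 4) - no unilateral deviation beneficial
Mixed NE: P1 plays New with p = 0.8, P2 plays New with q = 0.8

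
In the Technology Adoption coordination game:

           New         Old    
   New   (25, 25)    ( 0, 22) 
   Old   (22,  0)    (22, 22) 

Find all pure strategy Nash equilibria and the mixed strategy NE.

Pure NE: (New, New) and (Old, Old); Mixed NE: p = 0.88, q = 0.88

Work:
Check pure NE:
(New, New): (25, 25) - no unilateral deviation beneficial
(Old, Old): (22, 22) - no unilateral deviation beneficial
Mixed NE: P1 plays New with p = 0.88, P2 plays New with q = 0.88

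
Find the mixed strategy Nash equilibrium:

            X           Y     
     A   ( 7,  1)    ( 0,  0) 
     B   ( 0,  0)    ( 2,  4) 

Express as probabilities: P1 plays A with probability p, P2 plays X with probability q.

p = 0.8, q = 0.2222

Work:
Find probabilities that make opponent indifferent:
P2 chooses q to make P1 indifferent between A and B
P1 chooses p to make P2 indifferent between X and Y
Mixed NE: P1 plays (A: 0.8, B: 0.2), P2 plays (X: 0.2222, Y: 0.7778)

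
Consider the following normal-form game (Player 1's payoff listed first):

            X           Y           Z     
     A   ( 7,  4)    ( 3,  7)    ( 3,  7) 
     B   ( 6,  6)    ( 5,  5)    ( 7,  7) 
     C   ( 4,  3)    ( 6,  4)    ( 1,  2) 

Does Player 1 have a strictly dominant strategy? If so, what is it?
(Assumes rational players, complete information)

No strictly dominant strategy exists for Player 1

Work:
A strategy strictly dominates another if it gives a strictly higher payoff against every opponent action. Compare each pair of P1's strategies column-by-column:
  A vs B: [7 vs 6, 3 vs 5, 3 vs 7] → A does not strictly dominate B (column Y: 3 ≤ 5)
  A vs C: [7 vs 4, 3 vs 6, 3 vs 1] → A does not strictly dominate C (column Y: 3 ≤ 6)
  B vs A: [6 vs 7, 5 vs 3, 7 vs 3] → B does not strictly dominate A (column X: 6 ≤ 7)
  B vs C: [6 vs 4, 5 vs 6, 7 vs 1] → B does not strictly dominate C (column Y: 5 ≤ 6)
  C vs A: [4 vs 7, 6 vs 3, 1 vs 3] → C does not strictly dominate A (column X: 4 ≤ 7)
  C vs B: [4 vs 6, 6 vs 5, 1 vs 7] → C does not strictly dominate B (column X: 4 ≤ 6)
No single strategy strictly dominates all others → no strictly dominant strategy.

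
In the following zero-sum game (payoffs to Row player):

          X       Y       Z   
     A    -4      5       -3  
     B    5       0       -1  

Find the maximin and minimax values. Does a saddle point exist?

Maximin = -1, Minimax = -1, Saddle: True

Work:
Row minimums: [-4, -1] → maximin = -1
Column maximums: [5, 5, -1] → minimax = -1
Saddle point exists! Game value = -1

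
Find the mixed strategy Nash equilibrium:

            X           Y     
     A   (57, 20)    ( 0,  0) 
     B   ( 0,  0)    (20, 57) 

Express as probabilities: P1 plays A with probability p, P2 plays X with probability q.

p = 0.7403, q = 0.2597

Work:
Find probabilities that make opponent indifferent:
P2 chooses q to make P1 indifferent between A and B
P1 chooses p to make P2 indifferent between X and Y
Mixed NE: P1 plays (A: 0.7403, B: 0.2597), P2 plays (X: 0.2597, Y: 0.7403)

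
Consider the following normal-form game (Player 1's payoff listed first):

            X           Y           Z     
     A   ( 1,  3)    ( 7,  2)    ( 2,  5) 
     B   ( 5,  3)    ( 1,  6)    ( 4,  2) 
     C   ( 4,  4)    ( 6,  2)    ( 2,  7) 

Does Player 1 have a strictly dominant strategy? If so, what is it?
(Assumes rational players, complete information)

No strictly dominant strategy exists for Player 1

Work:
A strategy strictly dominates another if it gives a strictly higher payoff against every opponent action. Compare each pair of P1's strategies column-by-column:
  A vs B: [1 vs 5, 7 vs 1, 2 vs 4] → A does not strictly dominate B (column X: 1 ≤ 5)
  A vs C: [1 vs 4, 7 vs 6, 2 vs 2] → A does not strictly dominate C (column X: 1 ≤ 4)
  B vs A: [5 vs 1, 1 vs 7, 4 vs 2] → B does not strictly dominate A (column Y: 1 ≤ 7)
  B vs C: [5 vs 4, 1 vs 6, 4 vs 2] → B does not strictly dominate C (column Y: 1 ≤ 6)
  C vs A: [4 vs 1, 6 vs 7, 2 vs 2] → C does not strictly dominate A (column Y: 6 ≤ 7)
  C vs B: [4 vs 5, 6 vs 1, 2 vs 4] → C does not strictly dominate B (column X: 4 ≤ 5)
No single strategy strictly dominates all others → no strictly dominant strategy.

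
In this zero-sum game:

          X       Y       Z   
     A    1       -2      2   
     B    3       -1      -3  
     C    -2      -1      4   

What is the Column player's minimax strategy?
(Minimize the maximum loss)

Column should play Y, value = -1

Work:
Column player minimizes Row's maximum payoff:
Column X: max payoff to Row = 3
Column Y: max payoff to Row = -1
Column Z: max payoff to Row = 4
Minimum is -1, achieved by column Y.
Minimax strategy: Y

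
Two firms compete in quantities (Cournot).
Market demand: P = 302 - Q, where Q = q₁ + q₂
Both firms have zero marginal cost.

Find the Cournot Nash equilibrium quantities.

q₁* = q₂* = 100.67; P* = 100.67

Work:
Profit: π_i = P·q_i = (a - q_i - q_j)·q_i
FOC: ∂π_i/∂q_i = a - 2q_i - q_j = 0
Reaction function: q_i = (302 - q_j)/2
Symmetry: q* = 302/3 = 100.67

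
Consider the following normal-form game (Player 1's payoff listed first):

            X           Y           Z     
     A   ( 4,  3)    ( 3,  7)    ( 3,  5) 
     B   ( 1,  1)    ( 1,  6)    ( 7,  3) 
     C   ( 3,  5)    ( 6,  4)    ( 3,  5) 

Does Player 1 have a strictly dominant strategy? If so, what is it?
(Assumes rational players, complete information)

No strictly dominant strategy exists for Player 1

Work:
A strategy strictly dominates another if it gives a strictly higher payoff against every opponent action. Compare each pair of P1's strategies column-by-column:
  A vs B: [4 vs 1, 3 vs 1, 3 vs 7] → A does not strictly dominate B (column Z: 3 ≤ 7)
  A vs C: [4 vs 3, 3 vs 6, 3 vs 3] → A does not strictly dominate C (column Y: 3 ≤ 6)
  B vs A: [1 vs 4, 1 vs 3, 7 vs 3] → B does not strictly dominate A (column X: 1 ≤ 4)
  B vs C: [1 vs 3, 1 vs 6, 7 vs 3] → B does not strictly dominate C (column X: 1 ≤ 3)
  C vs A: [3 vs 4, 6 vs 3, 3 vs 3] → C does not strictly dominate A (column X: 3 ≤ 4)
  C vs B: [3 vs 1, 6 vs 1, 3 vs 7] → C does not strictly dominate B (column Z: 3 ≤ 7)
No single strategy strictly dominates all others → no strictly dominant strategy.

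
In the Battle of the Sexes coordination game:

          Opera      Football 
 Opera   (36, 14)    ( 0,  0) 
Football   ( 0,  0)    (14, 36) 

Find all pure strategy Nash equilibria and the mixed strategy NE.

Pure NE: (Opera, Opera) and (Football, Football); Mixed NE: p = 0.72, q = 0.28

Work:
Check pure NE:
(Opera, Opera): (36, 14) - no unilateral deviation beneficial
(Football, Football): (14, 36) - no unilateral deviation beneficial
Mixed NE: P1 plays Opera with p = 0.72, P2 plays Opera with q = 0.28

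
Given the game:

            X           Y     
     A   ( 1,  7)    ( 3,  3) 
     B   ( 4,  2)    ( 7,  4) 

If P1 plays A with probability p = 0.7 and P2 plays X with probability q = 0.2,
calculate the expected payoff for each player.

E[P1] = 3.74, E[P2] = 3.74

Work:
E[P1] = p·q·π₁(A,X) + p·(1-q)·π₁(A,Y) + (1-p)·q·π₁(B,X) + (1-p)·(1-q)·π₁(B,Y)
= 0.7·0.2·1 + 0.7·0.8·3 + 0.3·0.2·4 + 0.3·0.8·7
= 3.74

E[P2] = 3.74 (similar calculation)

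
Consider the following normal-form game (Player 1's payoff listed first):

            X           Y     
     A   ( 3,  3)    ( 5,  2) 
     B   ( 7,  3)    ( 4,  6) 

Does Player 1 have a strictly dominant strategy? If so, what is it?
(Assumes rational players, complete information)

No strictly dominant strategy exists for Player 1

Work:
A strategy strictly dominates another if it gives a strictly higher payoff against every opponent action. Compare each pair of P1's strategies column-by-column:
  A vs B: [3 vs 7, 5 vs 4] → A does not strictly dominate B (column X: 3 ≤ 7)
  B vs A: [7 vs 3, 4 vs 5] → B does not strictly dominate A (column Y: 4 ≤ 5)
No single strategy strictly dominates all others → no strictly dominant strategy.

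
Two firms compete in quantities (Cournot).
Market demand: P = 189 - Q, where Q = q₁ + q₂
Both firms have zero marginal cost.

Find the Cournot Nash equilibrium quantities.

q₁* = q₂* = 63.0; P* = 63.0

Work:
Profit: π_i = P·q_i = (a - q_i - q_j)·q_i
FOC: ∂π_i/∂q_i = a - 2q_i - q_j = 0
Reaction function: q_i = (189 - q_j)/2
Symmetry: q* = 189/3 = 63.0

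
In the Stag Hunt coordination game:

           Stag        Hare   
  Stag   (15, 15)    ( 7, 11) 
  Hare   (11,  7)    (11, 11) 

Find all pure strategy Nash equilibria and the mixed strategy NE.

Pure NE: (Stag, Stag) and (Hare, Hare); Mixed NE: p = 0.5, q = 0.5

Work:
Check pure NE:
(Stag, Stag): (15, 15) - no unilateral deviation beneficial
(Hare, Hare): (11, 11) - no unilateral deviation beneficial
Mixed NE: P1 plays Stag with p = 0.5, P2 plays Stag with q = 0.5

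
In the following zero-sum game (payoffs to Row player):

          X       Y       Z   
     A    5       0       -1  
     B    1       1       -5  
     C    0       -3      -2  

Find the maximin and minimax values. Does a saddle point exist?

Maximin = -1, Minimax = -1, Saddle: True

Work:
Row minimums: [-1, -5, -3] → maximin = -1
Column maximums: [5, 1, -1] → minimax = -1
Saddle point exists! Game value = -1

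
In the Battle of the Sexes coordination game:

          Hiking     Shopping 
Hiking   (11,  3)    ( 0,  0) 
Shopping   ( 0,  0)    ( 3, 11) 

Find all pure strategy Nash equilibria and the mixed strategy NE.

Pure NE: (Hiking, Hiking) and (Shopping, Shopping); Mixed NE: p = 0.7857, q = 0.2143

Work:
Check pure NE:
(Hiking, Hiking): (11, 3) - no unilateral deviation beneficial
(Shopping, Shopping): (3, 11) - no unilateral deviation beneficial
Mixed NE: P1 plays Hiking with p = 0.7857, P2 plays Hiking with q = 0.2143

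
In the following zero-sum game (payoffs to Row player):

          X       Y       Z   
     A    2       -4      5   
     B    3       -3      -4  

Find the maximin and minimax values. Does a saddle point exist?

Maximin = -4, Minimax = -3, Saddle: False

Work:
Row minimums: [-4, -4] → maximin = -4
Column maximums: [3, -3, 5] → minimax = -3
No saddle point (maximin ≠ minimax). Mixed strategy needed.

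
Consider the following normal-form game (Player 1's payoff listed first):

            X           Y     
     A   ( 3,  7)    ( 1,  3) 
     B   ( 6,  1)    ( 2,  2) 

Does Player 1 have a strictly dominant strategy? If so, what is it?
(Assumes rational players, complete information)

Yes, Player 1's strictly dominant strategy is B

Work:
A strategy strictly dominates another if it gives a strictly higher payoff against every opponent action. Compare each pair of P1's strategies column-by-column:
  A vs B: [3 vs 6, 1 vs 2] → A does not strictly dominate B (column X: 3 ≤ 6)
  B vs A: [6 vs 3, 2 vs 1] → B strictly dominates A
B strictly dominates every other strategy → strictly dominant.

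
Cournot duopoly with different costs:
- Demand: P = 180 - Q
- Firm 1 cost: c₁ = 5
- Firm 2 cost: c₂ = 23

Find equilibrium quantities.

q₁* = 64.33, q₂* = 46.33

Work:
Reaction: q₁ = (180 - 5 - q₂)/2
Reaction: q₂ = (180 - 23 - q₁)/2
Solve simultaneously:
q₁* = (180 - 2×5 + 23)/3 = 64.33
q₂* = (180 - 2×23 + 5)/3 = 46.33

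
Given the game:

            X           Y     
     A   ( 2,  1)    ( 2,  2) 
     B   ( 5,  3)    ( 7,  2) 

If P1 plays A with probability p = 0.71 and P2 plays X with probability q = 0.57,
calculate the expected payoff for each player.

E[P1] = 3.1194, E[P2] = 1.7606

Work:
E[P1] = p·q·π₁(A,X) + p·(1-q)·π₁(A,Y) + (1-p)·q·π₁(B,X) + (1-p)·(1-q)·π₁(B,Y)
= 0.71·0.57·2 + 0.71·0.43·2 + 0.29·0.57·5 + 0.29·0.43·7
= 3.1194

E[P2] = 1.7606 (similar calculation)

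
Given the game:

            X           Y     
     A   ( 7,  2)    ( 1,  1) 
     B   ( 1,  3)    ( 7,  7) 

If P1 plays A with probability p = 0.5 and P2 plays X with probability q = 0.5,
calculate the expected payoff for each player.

E[P1] = 4.0, E[P2] = 3.25

Work:
E[P1] = p·q·π₁(A,X) + p·(1-q)·π₁(A,Y) + (1-p)·q·π₁(B,X) + (1-p)·(1-q)·π₁(B,Y)
= 0.5·0.5·7 + 0.5·0.5·1 + 0.5·0.5·1 + 0.5·0.5·7
= 4.0

E[P2] = 3.25 (similar calculation)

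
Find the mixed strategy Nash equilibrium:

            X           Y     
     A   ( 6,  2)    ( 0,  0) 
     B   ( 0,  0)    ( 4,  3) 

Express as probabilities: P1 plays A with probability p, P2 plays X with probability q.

p = 0.6, q = 0.4

Work:
Find probabilities that make opponent indifferent:
P2 chooses q to make P1 indifferent between A and B
P1 chooses p to make P2 indifferent between X and Y
Mixed NE: P1 plays (A: 0.6, B: 0.4), P2 plays (X: 0.4, Y: 0.6)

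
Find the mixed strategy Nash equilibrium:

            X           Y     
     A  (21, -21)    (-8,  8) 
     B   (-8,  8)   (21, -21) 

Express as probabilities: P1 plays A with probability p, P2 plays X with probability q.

p = 0.5, q = 0.5

Work:
Find probabilities that make opponent indifferent:
P2 chooses q to make P1 indifferent between A and B
P1 chooses p to make P2 indifferent between X and Y
Mixed NE: P1 plays (A: 0.5, B: 0.5), P2 plays (X: 0.5, Y: 0.5)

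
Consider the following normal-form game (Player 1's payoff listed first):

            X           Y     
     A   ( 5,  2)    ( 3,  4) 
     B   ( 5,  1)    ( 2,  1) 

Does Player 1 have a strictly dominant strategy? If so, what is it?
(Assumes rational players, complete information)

No strictly dominant strategy exists for Player 1

Work:
A strategy strictly dominates another if it gives a strictly higher payoff against every opponent action. Compare each pair of P1's strategies column-by-column:
  A vs B: [5 vs 5, 3 vs 2] → A does not strictly dominate B (column X: 5 ≤ 5)
  B vs A: [5 vs 5, 2 vs 3] → B does not strictly dominate A (column X: 5 ≤ 5)
No single strategy strictly dominates all others → no strictly dominant strategy.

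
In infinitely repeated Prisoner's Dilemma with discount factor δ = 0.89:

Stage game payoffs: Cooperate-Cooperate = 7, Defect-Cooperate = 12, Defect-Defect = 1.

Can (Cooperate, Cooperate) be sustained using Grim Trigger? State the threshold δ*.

δ* = 0.4545; since δ = 0.89 ≥ 0.4545, cooperation can be sustained

Work:
For Grim Trigger:
Cooperate forever: 7/(1-δ)
Defect then punished: 12 + 1·δ/(1-δ)
Need: 7/(1-δ) ≥ 12 + 1·δ/(1-δ)
Solving: δ ≥ (T-R)/(T-P) = (12-7)/(12-1) = 0.4545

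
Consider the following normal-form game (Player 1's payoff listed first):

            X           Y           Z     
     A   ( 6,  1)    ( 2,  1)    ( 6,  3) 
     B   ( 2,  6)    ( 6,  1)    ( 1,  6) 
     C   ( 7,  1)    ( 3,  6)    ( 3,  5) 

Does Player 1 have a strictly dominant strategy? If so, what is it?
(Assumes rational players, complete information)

No strictly dominant strategy exists for Player 1

Work:
A strategy strictly dominates another if it gives a strictly higher payoff against every opponent action. Compare each pair of P1's strategies column-by-column:
  A vs B: [6 vs 2, 2 vs 6, 6 vs 1] → A does not strictly dominate B (column Y: 2 ≤ 6)
  A vs C: [6 vs 7, 2 vs 3, 6 vs 3] → A does not strictly dominate C (column X: 6 ≤ 7)
  B vs A: [2 vs 6, 6 vs 2, 1 vs 6] → B does not strictly dominate A (column X: 2 ≤ 6)
  B vs C: [2 vs 7, 6 vs 3, 1 vs 3] → B does not strictly dominate C (column X: 2 ≤ 7)
  C vs A: [7 vs 6, 3 vs 2, 3 vs 6] → C does not strictly dominate A (column Z: 3 ≤ 6)
  C vs B: [7 vs 2, 3 vs 6, 3 vs 1] → C does not strictly dominate B (column Y: 3 ≤ 6)
No single strategy strictly dominates all others → no strictly dominant strategy.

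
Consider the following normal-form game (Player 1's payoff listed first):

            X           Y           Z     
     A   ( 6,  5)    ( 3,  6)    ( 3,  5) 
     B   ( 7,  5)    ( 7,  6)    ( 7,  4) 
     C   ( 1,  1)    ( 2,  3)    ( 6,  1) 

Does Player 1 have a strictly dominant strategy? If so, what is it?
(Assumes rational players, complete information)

Yes, Player 1's strictly dominant strategy is B

Work:
A strategy strictly dominates another if it gives a strictly higher payoff against every opponent action. Compare each pair of P1's strategies column-by-column:
  A vs B: [6 vs 7, 3 vs 7, 3 vs 7] → A does not strictly dominate B (column X: 6 ≤ 7)
  A vs C: [6 vs 1, 3 vs 2, 3 vs 6] → A does not strictly dominate C (column Z: 3 ≤ 6)
  B vs A: [7 vs 6, 7 vs 3, 7 vs 3] → B strictly dominates A
  B vs C: [7 vs 1, 7 vs 2, 7 vs 6] → B strictly dominates C
  C vs A: [1 vs 6, 2 vs 3, 6 vs 3] → C does not strictly dominate A (column X: 1 ≤ 6)
  C vs B: [1 vs 7, 2 vs 7, 6 vs 7] → C does not strictly dominate B (column X: 1 ≤ 7)
B strictly dominates every other strategy → strictly dominant.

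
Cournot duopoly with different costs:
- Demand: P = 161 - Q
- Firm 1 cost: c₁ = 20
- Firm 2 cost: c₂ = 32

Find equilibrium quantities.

q₁* = 51.0, q₂* = 39.0

Work:
Reaction: q₁ = (161 - 20 - q₂)/2
Reaction: q₂ = (161 - 32 - q₁)/2
Solve simultaneously:
q₁* = (161 - 2×20 + 32)/3 = 51.0
q₂* = (161 - 2×32 + 20)/3 = 39.0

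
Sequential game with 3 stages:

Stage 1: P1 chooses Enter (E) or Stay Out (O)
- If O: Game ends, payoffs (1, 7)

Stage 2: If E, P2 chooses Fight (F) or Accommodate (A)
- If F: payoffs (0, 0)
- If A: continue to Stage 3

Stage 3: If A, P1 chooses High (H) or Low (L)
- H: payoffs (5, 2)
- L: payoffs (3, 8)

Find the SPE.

SPE: (E, A, H); Outcome (5, 2)

Work:
Stage 3: P1 chooses H (5 vs 3)
Stage 2: P2: F->0, A->2 (anticipating H). Choose A
Stage 1: P1: O->1, E->5 (anticipating A, H). Choose E
SPE path: E -> A -> H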